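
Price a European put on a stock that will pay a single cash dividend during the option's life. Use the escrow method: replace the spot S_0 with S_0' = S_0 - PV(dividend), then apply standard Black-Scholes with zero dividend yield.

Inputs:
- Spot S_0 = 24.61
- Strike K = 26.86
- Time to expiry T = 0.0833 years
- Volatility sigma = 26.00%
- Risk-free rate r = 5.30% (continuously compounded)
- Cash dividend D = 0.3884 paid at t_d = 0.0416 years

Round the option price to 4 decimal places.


Answer: Price = 2.6028

Derivation:
PV(D) = D * exp(-r * t_d) = 0.3884 * 0.99779763 = 0.38754460
S_0' = S_0 - PV(D) = 24.6100 - 0.38754460 = 24.22245540
d1 = (ln(S_0'/K) + (r + sigma^2/2)*T) / (sigma*sqrt(T)) = -1.28100973
d2 = d1 - sigma*sqrt(T) = -1.35605025
exp(-rT) = 0.99559483
N(-d1) = 0.89990488; N(-d2) = 0.91245841
P = K * exp(-rT) * N(-d2) - S_0' * N(-d1) = 26.8600 * 0.99559483 * 0.91245841 - 24.22245540 * 0.89990488 = 2.6028


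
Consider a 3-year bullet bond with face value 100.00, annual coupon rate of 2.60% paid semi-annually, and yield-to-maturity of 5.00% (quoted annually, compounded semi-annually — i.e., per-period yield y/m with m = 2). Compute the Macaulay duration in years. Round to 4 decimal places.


Coupon per period c = face * coupon_rate / m = 1.300000
Periods per year m = 2; per-period yield y/m = 0.025000
Number of cashflows N = 6
Cashflows (t years, CF_t, discount factor 1/(1+y/m)^(m*t), PV):
  t = 0.5000: CF_t = 1.300000, DF = 0.975610, PV = 1.268293
  t = 1.0000: CF_t = 1.300000, DF = 0.951814, PV = 1.237359
  t = 1.5000: CF_t = 1.300000, DF = 0.928599, PV = 1.207179
  t = 2.0000: CF_t = 1.300000, DF = 0.905951, PV = 1.177736
  t = 2.5000: CF_t = 1.300000, DF = 0.883854, PV = 1.149011
  t = 3.0000: CF_t = 101.300000, DF = 0.862297, PV = 87.350673
Price P = sum_t PV_t = 93.390250
Macaulay numerator sum_t t * PV_t:
  t * PV_t at t = 0.5000: 0.634146
  t * PV_t at t = 1.0000: 1.237359
  t * PV_t at t = 1.5000: 1.810769
  t * PV_t at t = 2.0000: 2.355472
  t * PV_t at t = 2.5000: 2.872526
  t * PV_t at t = 3.0000: 262.052018
Macaulay duration D = (sum_t t * PV_t) / P = 270.962290 / 93.390250 = 2.901398

Answer: Macaulay duration = 2.9014 years


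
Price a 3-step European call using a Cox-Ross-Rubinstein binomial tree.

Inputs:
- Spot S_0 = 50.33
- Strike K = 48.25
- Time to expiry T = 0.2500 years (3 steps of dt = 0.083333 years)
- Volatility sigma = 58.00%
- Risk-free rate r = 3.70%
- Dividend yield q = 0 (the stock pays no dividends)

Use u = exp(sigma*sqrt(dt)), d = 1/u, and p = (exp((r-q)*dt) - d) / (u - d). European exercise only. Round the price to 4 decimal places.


Answer: Price = V(0,0) = 7.4254

Derivation:
dt = T/N = 0.083333
u = exp(sigma*sqrt(dt)) = 1.182264; d = 1/u = 0.845834
p = (exp((r-q)*dt) - d) / (u - d) = 0.467419
Discount per step: exp(-r*dt) = 0.996921
Stock lattice S(k, i) with i counting down-moves:
  k=0: S(0,0) = 50.3300
  k=1: S(1,0) = 59.5034; S(1,1) = 42.5708
  k=2: S(2,0) = 70.3487; S(2,1) = 50.3300; S(2,2) = 36.0079
  k=3: S(3,0) = 83.1708; S(3,1) = 59.5034; S(3,2) = 42.5708; S(3,3) = 30.4567
Terminal payoffs V(N, i) = max(S_T - K, 0):
  V(3,0) = 34.920778; V(3,1) = 11.253367; V(3,2) = 0.000000; V(3,3) = 0.000000
Backward induction: V(k, i) = exp(-r*dt) * [p * V(k+1, i) + (1-p) * V(k+1, i+1)].
  V(2,0) = exp(-r*dt) * [p*34.920778 + (1-p)*11.253367] = 22.247254
  V(2,1) = exp(-r*dt) * [p*11.253367 + (1-p)*0.000000] = 5.243840
  V(2,2) = exp(-r*dt) * [p*0.000000 + (1-p)*0.000000] = 0.000000
  V(1,0) = exp(-r*dt) * [p*22.247254 + (1-p)*5.243840] = 13.150941
  V(1,1) = exp(-r*dt) * [p*5.243840 + (1-p)*0.000000] = 2.443523
  V(0,0) = exp(-r*dt) * [p*13.150941 + (1-p)*2.443523] = 7.425439


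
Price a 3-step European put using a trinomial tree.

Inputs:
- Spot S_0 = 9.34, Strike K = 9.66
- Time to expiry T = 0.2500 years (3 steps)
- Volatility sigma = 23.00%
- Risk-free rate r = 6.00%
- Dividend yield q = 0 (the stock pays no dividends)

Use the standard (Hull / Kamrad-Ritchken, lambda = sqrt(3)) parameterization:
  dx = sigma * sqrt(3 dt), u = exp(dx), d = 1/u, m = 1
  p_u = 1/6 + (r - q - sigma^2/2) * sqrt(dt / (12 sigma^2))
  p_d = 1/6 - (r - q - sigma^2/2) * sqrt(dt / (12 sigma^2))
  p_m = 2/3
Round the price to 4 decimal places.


Answer: Price = V(0,0) = 0.5323

Derivation:
dt = T/N = 0.083333; dx = sigma*sqrt(3*dt) = 0.115000
u = exp(dx) = 1.121873; d = 1/u = 0.891366
p_u = 0.178822, p_m = 0.666667, p_d = 0.154511
Discount per step: exp(-r*dt) = 0.995012
Stock lattice S(k, j) with j the centered position index:
  k=0: S(0,+0) = 9.3400
  k=1: S(1,-1) = 8.3254; S(1,+0) = 9.3400; S(1,+1) = 10.4783
  k=2: S(2,-2) = 7.4209; S(2,-1) = 8.3254; S(2,+0) = 9.3400; S(2,+1) = 10.4783; S(2,+2) = 11.7553
  k=3: S(3,-3) = 6.6148; S(3,-2) = 7.4209; S(3,-1) = 8.3254; S(3,+0) = 9.3400; S(3,+1) = 10.4783; S(3,+2) = 11.7553; S(3,+3) = 13.1880
Terminal payoffs V(N, j) = max(K - S_T, 0):
  V(3,-3) = 3.045222; V(3,-2) = 2.239056; V(3,-1) = 1.334640; V(3,+0) = 0.320000; V(3,+1) = 0.000000; V(3,+2) = 0.000000; V(3,+3) = 0.000000
Backward induction: V(k, j) = exp(-r*dt) * [p_u * V(k+1, j+1) + p_m * V(k+1, j) + p_d * V(k+1, j-1)]
  V(2,-2) = exp(-r*dt) * [p_u*1.334640 + p_m*2.239056 + p_d*3.045222] = 2.190906
  V(2,-1) = exp(-r*dt) * [p_u*0.320000 + p_m*1.334640 + p_d*2.239056] = 1.286493
  V(2,+0) = exp(-r*dt) * [p_u*0.000000 + p_m*0.320000 + p_d*1.334640] = 0.417457
  V(2,+1) = exp(-r*dt) * [p_u*0.000000 + p_m*0.000000 + p_d*0.320000] = 0.049197
  V(2,+2) = exp(-r*dt) * [p_u*0.000000 + p_m*0.000000 + p_d*0.000000] = 0.000000
  V(1,-1) = exp(-r*dt) * [p_u*0.417457 + p_m*1.286493 + p_d*2.190906] = 1.264493
  V(1,+0) = exp(-r*dt) * [p_u*0.049197 + p_m*0.417457 + p_d*1.286493] = 0.483456
  V(1,+1) = exp(-r*dt) * [p_u*0.000000 + p_m*0.049197 + p_d*0.417457] = 0.096814
  V(0,+0) = exp(-r*dt) * [p_u*0.096814 + p_m*0.483456 + p_d*1.264493] = 0.532326


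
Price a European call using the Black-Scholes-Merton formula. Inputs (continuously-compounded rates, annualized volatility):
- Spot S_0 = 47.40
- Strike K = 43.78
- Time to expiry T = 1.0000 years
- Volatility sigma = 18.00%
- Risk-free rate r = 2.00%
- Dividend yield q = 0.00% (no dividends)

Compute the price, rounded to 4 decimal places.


Answer: Price = 5.9620

Derivation:
d1 = (ln(S/K) + (r - q + 0.5*sigma^2) * T) / (sigma * sqrt(T)) = 0.64247298
d2 = d1 - sigma * sqrt(T) = 0.46247298
exp(-rT) = 0.98019867; exp(-qT) = 1.00000000
C = S_0 * exp(-qT) * N(d1) - K * exp(-rT) * N(d2)
N(d1) = 0.73971694; N(d2) = 0.67812891
C = 47.4000 * 1.00000000 * 0.73971694 - 43.7800 * 0.98019867 * 0.67812891 = 5.9620


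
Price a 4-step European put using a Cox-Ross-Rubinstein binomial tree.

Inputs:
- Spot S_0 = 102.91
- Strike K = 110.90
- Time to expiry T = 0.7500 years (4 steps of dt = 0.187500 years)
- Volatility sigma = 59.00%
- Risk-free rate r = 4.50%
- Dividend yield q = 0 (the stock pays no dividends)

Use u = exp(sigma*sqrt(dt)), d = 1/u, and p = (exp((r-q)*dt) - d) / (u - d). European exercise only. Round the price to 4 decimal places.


Answer: Price = V(0,0) = 23.3458

Derivation:
dt = T/N = 0.187500
u = exp(sigma*sqrt(dt)) = 1.291078; d = 1/u = 0.774547
p = (exp((r-q)*dt) - d) / (u - d) = 0.452880
Discount per step: exp(-r*dt) = 0.991598
Stock lattice S(k, i) with i counting down-moves:
  k=0: S(0,0) = 102.9100
  k=1: S(1,0) = 132.8648; S(1,1) = 79.7086
  k=2: S(2,0) = 171.5389; S(2,1) = 102.9100; S(2,2) = 61.7380
  k=3: S(3,0) = 221.4700; S(3,1) = 132.8648; S(3,2) = 79.7086; S(3,3) = 47.8190
  k=4: S(4,0) = 285.9351; S(4,1) = 171.5389; S(4,2) = 102.9100; S(4,3) = 61.7380; S(4,4) = 37.0380
Terminal payoffs V(N, i) = max(K - S_T, 0):
  V(4,0) = 0.000000; V(4,1) = 0.000000; V(4,2) = 7.990000; V(4,3) = 49.161987; V(4,4) = 73.861984
Backward induction: V(k, i) = exp(-r*dt) * [p * V(k+1, i) + (1-p) * V(k+1, i+1)].
  V(3,0) = exp(-r*dt) * [p*0.000000 + (1-p)*0.000000] = 0.000000
  V(3,1) = exp(-r*dt) * [p*0.000000 + (1-p)*7.990000] = 4.334761
  V(3,2) = exp(-r*dt) * [p*7.990000 + (1-p)*49.161987] = 30.259630
  V(3,3) = exp(-r*dt) * [p*49.161987 + (1-p)*73.861984] = 62.149252
  V(2,0) = exp(-r*dt) * [p*0.000000 + (1-p)*4.334761] = 2.351709
  V(2,1) = exp(-r*dt) * [p*4.334761 + (1-p)*30.259630] = 18.363186
  V(2,2) = exp(-r*dt) * [p*30.259630 + (1-p)*62.149252] = 47.306252
  V(1,0) = exp(-r*dt) * [p*2.351709 + (1-p)*18.363186] = 11.018549
  V(1,1) = exp(-r*dt) * [p*18.363186 + (1-p)*47.306252] = 33.911186
  V(0,0) = exp(-r*dt) * [p*11.018549 + (1-p)*33.911186] = 23.345760


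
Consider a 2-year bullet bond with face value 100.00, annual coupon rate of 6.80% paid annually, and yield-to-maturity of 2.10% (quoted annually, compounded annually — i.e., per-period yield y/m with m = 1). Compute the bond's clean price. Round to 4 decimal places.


Answer: Price = 109.1120

Derivation:
Coupon per period c = face * coupon_rate / m = 6.800000
Periods per year m = 1; per-period yield y/m = 0.021000
Number of cashflows N = 2
Cashflows (t years, CF_t, discount factor 1/(1+y/m)^(m*t), PV):
  t = 1.0000: CF_t = 6.800000, DF = 0.979432, PV = 6.660137
  t = 2.0000: CF_t = 106.800000, DF = 0.959287, PV = 102.451841
Price P = sum_t PV_t = 109.111979


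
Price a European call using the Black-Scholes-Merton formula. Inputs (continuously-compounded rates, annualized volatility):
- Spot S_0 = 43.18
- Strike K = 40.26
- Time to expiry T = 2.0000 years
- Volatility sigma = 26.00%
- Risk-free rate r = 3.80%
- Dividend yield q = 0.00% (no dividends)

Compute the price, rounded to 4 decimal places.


d1 = (ln(S/K) + (r - q + 0.5*sigma^2) * T) / (sigma * sqrt(T)) = 0.58096710
d2 = d1 - sigma * sqrt(T) = 0.21327158
exp(-rT) = 0.92681621; exp(-qT) = 1.00000000
C = S_0 * exp(-qT) * N(d1) - K * exp(-rT) * N(d2)
N(d1) = 0.71936869; N(d2) = 0.58444243
C = 43.1800 * 1.00000000 * 0.71936869 - 40.2600 * 0.92681621 * 0.58444243 = 9.2547

Answer: Price = 9.2547


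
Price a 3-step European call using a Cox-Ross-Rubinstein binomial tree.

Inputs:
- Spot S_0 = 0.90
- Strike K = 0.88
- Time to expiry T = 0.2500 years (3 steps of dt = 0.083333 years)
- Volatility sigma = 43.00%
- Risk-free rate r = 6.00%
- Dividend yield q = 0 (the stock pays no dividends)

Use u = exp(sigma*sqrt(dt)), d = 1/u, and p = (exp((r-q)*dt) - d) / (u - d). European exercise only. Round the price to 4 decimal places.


Answer: Price = V(0,0) = 0.0993

Derivation:
dt = T/N = 0.083333
u = exp(sigma*sqrt(dt)) = 1.132163; d = 1/u = 0.883265
p = (exp((r-q)*dt) - d) / (u - d) = 0.489146
Discount per step: exp(-r*dt) = 0.995012
Stock lattice S(k, i) with i counting down-moves:
  k=0: S(0,0) = 0.9000
  k=1: S(1,0) = 1.0189; S(1,1) = 0.7949
  k=2: S(2,0) = 1.1536; S(2,1) = 0.9000; S(2,2) = 0.7021
  k=3: S(3,0) = 1.3061; S(3,1) = 1.0189; S(3,2) = 0.7949; S(3,3) = 0.6202
Terminal payoffs V(N, i) = max(S_T - K, 0):
  V(3,0) = 0.426080; V(3,1) = 0.138947; V(3,2) = 0.000000; V(3,3) = 0.000000
Backward induction: V(k, i) = exp(-r*dt) * [p * V(k+1, i) + (1-p) * V(k+1, i+1)].
  V(2,0) = exp(-r*dt) * [p*0.426080 + (1-p)*0.138947] = 0.278004
  V(2,1) = exp(-r*dt) * [p*0.138947 + (1-p)*0.000000] = 0.067626
  V(2,2) = exp(-r*dt) * [p*0.000000 + (1-p)*0.000000] = 0.000000
  V(1,0) = exp(-r*dt) * [p*0.278004 + (1-p)*0.067626] = 0.169681
  V(1,1) = exp(-r*dt) * [p*0.067626 + (1-p)*0.000000] = 0.032914
  V(0,0) = exp(-r*dt) * [p*0.169681 + (1-p)*0.032914] = 0.099315


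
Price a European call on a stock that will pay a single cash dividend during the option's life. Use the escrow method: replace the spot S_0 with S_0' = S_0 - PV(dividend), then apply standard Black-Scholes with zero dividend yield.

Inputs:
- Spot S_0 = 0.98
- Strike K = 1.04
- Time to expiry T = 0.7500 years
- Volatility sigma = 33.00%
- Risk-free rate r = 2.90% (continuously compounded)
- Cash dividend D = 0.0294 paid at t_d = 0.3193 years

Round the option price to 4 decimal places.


Answer: Price = 0.0816

Derivation:
PV(D) = D * exp(-r * t_d) = 0.0294 * 0.99078304 = 0.02912902
S_0' = S_0 - PV(D) = 0.9800 - 0.02912902 = 0.95087098
d1 = (ln(S_0'/K) + (r + sigma^2/2)*T) / (sigma*sqrt(T)) = -0.09451087
d2 = d1 - sigma*sqrt(T) = -0.38029925
exp(-rT) = 0.97848483
N(d1) = 0.46235168; N(d2) = 0.35186165
C = S_0' * N(d1) - K * exp(-rT) * N(d2) = 0.95087098 * 0.46235168 - 1.0400 * 0.97848483 * 0.35186165 = 0.0816


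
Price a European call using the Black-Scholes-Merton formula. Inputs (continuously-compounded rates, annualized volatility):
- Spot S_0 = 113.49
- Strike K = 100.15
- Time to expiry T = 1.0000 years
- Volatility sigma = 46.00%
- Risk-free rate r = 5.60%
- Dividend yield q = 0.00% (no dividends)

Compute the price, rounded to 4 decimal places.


Answer: Price = 29.7502

Derivation:
d1 = (ln(S/K) + (r - q + 0.5*sigma^2) * T) / (sigma * sqrt(T)) = 0.62357753
d2 = d1 - sigma * sqrt(T) = 0.16357753
exp(-rT) = 0.94553914; exp(-qT) = 1.00000000
C = S_0 * exp(-qT) * N(d1) - K * exp(-rT) * N(d2)
N(d1) = 0.73354747; N(d2) = 0.56496813
C = 113.4900 * 1.00000000 * 0.73354747 - 100.1500 * 0.94553914 * 0.56496813 = 29.7502


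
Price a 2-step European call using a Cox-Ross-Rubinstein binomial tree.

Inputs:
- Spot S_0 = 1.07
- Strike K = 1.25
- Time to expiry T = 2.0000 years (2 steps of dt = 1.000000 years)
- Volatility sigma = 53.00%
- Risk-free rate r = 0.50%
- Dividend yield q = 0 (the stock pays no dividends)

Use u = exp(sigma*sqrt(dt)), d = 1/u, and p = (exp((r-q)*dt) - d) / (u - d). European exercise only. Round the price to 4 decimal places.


Answer: Price = V(0,0) = 0.2560

Derivation:
dt = T/N = 1.000000
u = exp(sigma*sqrt(dt)) = 1.698932; d = 1/u = 0.588605
p = (exp((r-q)*dt) - d) / (u - d) = 0.375031
Discount per step: exp(-r*dt) = 0.995012
Stock lattice S(k, i) with i counting down-moves:
  k=0: S(0,0) = 1.0700
  k=1: S(1,0) = 1.8179; S(1,1) = 0.6298
  k=2: S(2,0) = 3.0884; S(2,1) = 1.0700; S(2,2) = 0.3707
Terminal payoffs V(N, i) = max(S_T - K, 0):
  V(2,0) = 1.838417; V(2,1) = 0.000000; V(2,2) = 0.000000
Backward induction: V(k, i) = exp(-r*dt) * [p * V(k+1, i) + (1-p) * V(k+1, i+1)].
  V(1,0) = exp(-r*dt) * [p*1.838417 + (1-p)*0.000000] = 0.686025
  V(1,1) = exp(-r*dt) * [p*0.000000 + (1-p)*0.000000] = 0.000000
  V(0,0) = exp(-r*dt) * [p*0.686025 + (1-p)*0.000000] = 0.255998


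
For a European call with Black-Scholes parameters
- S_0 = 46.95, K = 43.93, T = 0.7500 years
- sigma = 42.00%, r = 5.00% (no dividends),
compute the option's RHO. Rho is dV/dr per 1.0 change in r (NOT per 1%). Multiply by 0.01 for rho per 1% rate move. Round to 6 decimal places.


d1 = 0.4677519986; d2 = 0.1040213290
phi(d1) = 0.3576020513; exp(-qT) = 1.0000000000; exp(-rT) = 0.9631944177
N(d2) = 0.5414237889
Rho = K*T*exp(-rT)*N(d2) = 43.9300 * 0.7500 * 0.9631944177 * 0.5414237889 = 17.182002

Answer: Rho = 17.182002


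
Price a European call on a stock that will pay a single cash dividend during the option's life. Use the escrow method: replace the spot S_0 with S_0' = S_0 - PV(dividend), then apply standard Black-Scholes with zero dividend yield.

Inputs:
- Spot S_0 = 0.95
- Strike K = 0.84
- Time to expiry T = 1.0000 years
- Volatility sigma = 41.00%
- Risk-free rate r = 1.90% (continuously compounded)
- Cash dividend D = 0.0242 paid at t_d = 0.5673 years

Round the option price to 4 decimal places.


Answer: Price = 0.1987

Derivation:
PV(D) = D * exp(-r * t_d) = 0.0242 * 0.98927918 = 0.02394056
S_0' = S_0 - PV(D) = 0.9500 - 0.02394056 = 0.92605944
d1 = (ln(S_0'/K) + (r + sigma^2/2)*T) / (sigma*sqrt(T)) = 0.48923545
d2 = d1 - sigma*sqrt(T) = 0.07923545
exp(-rT) = 0.98117936
N(d1) = 0.68766249; N(d2) = 0.53157733
C = S_0' * N(d1) - K * exp(-rT) * N(d2) = 0.92605944 * 0.68766249 - 0.8400 * 0.98117936 * 0.53157733 = 0.1987


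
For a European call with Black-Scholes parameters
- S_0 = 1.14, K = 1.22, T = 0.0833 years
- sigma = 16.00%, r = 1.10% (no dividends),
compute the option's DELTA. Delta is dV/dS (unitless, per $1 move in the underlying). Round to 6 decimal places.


Answer: Delta = 0.076968

Derivation:
d1 = -1.4257642158; d2 = -1.4719429988
phi(d1) = 0.1443751249; exp(-qT) = 1.0000000000; exp(-rT) = 0.9990841197
N(d1) = 0.0769682067
Delta = exp(-qT) * N(d1) = 1.0000000000 * 0.0769682067 = 0.076968


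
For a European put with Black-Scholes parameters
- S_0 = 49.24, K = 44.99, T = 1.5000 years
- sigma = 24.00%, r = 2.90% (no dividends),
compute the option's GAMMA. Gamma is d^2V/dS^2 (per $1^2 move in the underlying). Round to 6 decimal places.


d1 = 0.6020507570; d2 = 0.3081119878
phi(d1) = 0.3328141376; exp(-qT) = 1.0000000000; exp(-rT) = 0.9574325541
Gamma = exp(-qT) * phi(d1) / (S * sigma * sqrt(T)) = 1.0000000000 * 0.3328141376 / (49.2400 * 0.2400 * 1.2247448714) = 0.022995

Answer: Gamma = 0.022995


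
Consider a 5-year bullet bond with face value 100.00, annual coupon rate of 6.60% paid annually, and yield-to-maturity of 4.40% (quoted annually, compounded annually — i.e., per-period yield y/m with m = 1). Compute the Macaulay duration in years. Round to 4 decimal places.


Coupon per period c = face * coupon_rate / m = 6.600000
Periods per year m = 1; per-period yield y/m = 0.044000
Number of cashflows N = 5
Cashflows (t years, CF_t, discount factor 1/(1+y/m)^(m*t), PV):
  t = 1.0000: CF_t = 6.600000, DF = 0.957854, PV = 6.321839
  t = 2.0000: CF_t = 6.600000, DF = 0.917485, PV = 6.055401
  t = 3.0000: CF_t = 6.600000, DF = 0.878817, PV = 5.800193
  t = 4.0000: CF_t = 6.600000, DF = 0.841779, PV = 5.555740
  t = 5.0000: CF_t = 106.600000, DF = 0.806302, PV = 85.951748
Price P = sum_t PV_t = 109.684921
Macaulay numerator sum_t t * PV_t:
  t * PV_t at t = 1.0000: 6.321839
  t * PV_t at t = 2.0000: 12.110803
  t * PV_t at t = 3.0000: 17.400579
  t * PV_t at t = 4.0000: 22.222961
  t * PV_t at t = 5.0000: 429.758738
Macaulay duration D = (sum_t t * PV_t) / P = 487.814920 / 109.684921 = 4.447420

Answer: Macaulay duration = 4.4474 years


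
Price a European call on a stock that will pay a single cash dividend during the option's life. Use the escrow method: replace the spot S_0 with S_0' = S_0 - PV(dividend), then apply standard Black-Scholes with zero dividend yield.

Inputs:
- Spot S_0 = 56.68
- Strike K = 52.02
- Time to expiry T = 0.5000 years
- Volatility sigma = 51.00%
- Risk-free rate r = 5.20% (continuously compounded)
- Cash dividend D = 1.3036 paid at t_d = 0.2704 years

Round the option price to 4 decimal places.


Answer: Price = 10.1710

Derivation:
PV(D) = D * exp(-r * t_d) = 1.3036 * 0.98603759 = 1.28539860
S_0' = S_0 - PV(D) = 56.6800 - 1.28539860 = 55.39460140
d1 = (ln(S_0'/K) + (r + sigma^2/2)*T) / (sigma*sqrt(T)) = 0.42670118
d2 = d1 - sigma*sqrt(T) = 0.06607672
exp(-rT) = 0.97433509
N(d1) = 0.66520150; N(d2) = 0.52634163
C = S_0' * N(d1) - K * exp(-rT) * N(d2) = 55.39460140 * 0.66520150 - 52.0200 * 0.97433509 * 0.52634163 = 10.1710


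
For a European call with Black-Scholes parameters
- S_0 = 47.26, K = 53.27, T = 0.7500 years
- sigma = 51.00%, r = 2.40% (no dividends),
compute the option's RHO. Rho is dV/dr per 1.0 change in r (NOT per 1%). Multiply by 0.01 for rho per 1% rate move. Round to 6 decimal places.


d1 = -0.0094448825; d2 = -0.4511178384
phi(d1) = 0.3989244868; exp(-qT) = 1.0000000000; exp(-rT) = 0.9821610324
N(d2) = 0.3259523108
Rho = K*T*exp(-rT)*N(d2) = 53.2700 * 0.7500 * 0.9821610324 * 0.3259523108 = 12.790300

Answer: Rho = 12.790300


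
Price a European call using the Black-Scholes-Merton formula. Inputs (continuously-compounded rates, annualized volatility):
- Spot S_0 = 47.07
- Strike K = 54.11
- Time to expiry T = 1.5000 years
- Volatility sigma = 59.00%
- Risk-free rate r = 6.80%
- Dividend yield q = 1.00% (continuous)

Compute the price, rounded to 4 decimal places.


Answer: Price = 12.2206

Derivation:
d1 = (ln(S/K) + (r - q + 0.5*sigma^2) * T) / (sigma * sqrt(T)) = 0.28880708
d2 = d1 - sigma * sqrt(T) = -0.43379239
exp(-rT) = 0.90302955; exp(-qT) = 0.98511194
C = S_0 * exp(-qT) * N(d1) - K * exp(-rT) * N(d2)
N(d1) = 0.61363549; N(d2) = 0.33221960
C = 47.0700 * 0.98511194 * 0.61363549 - 54.1100 * 0.90302955 * 0.33221960 = 12.2206


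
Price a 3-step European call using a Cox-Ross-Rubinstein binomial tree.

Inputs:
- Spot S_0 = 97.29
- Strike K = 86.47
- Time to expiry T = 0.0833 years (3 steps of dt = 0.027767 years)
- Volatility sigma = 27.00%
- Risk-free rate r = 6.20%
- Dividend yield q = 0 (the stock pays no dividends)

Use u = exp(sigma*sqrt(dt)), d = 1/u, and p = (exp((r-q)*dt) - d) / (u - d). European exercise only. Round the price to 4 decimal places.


dt = T/N = 0.027767
u = exp(sigma*sqrt(dt)) = 1.046018; d = 1/u = 0.956006
p = (exp((r-q)*dt) - d) / (u - d) = 0.507896
Discount per step: exp(-r*dt) = 0.998280
Stock lattice S(k, i) with i counting down-moves:
  k=0: S(0,0) = 97.2900
  k=1: S(1,0) = 101.7671; S(1,1) = 93.0098
  k=2: S(2,0) = 106.4503; S(2,1) = 97.2900; S(2,2) = 88.9180
  k=3: S(3,0) = 111.3490; S(3,1) = 101.7671; S(3,2) = 93.0098; S(3,3) = 85.0061
Terminal payoffs V(N, i) = max(S_T - K, 0):
  V(3,0) = 24.878977; V(3,1) = 15.297134; V(3,2) = 6.539832; V(3,3) = 0.000000
Backward induction: V(k, i) = exp(-r*dt) * [p * V(k+1, i) + (1-p) * V(k+1, i+1)].
  V(2,0) = exp(-r*dt) * [p*24.878977 + (1-p)*15.297134] = 20.129033
  V(2,1) = exp(-r*dt) * [p*15.297134 + (1-p)*6.539832] = 10.968733
  V(2,2) = exp(-r*dt) * [p*6.539832 + (1-p)*0.000000] = 3.315842
  V(1,0) = exp(-r*dt) * [p*20.129033 + (1-p)*10.968733] = 15.594345
  V(1,1) = exp(-r*dt) * [p*10.968733 + (1-p)*3.315842] = 7.190327
  V(0,0) = exp(-r*dt) * [p*15.594345 + (1-p)*7.190327] = 11.438985

Answer: Price = V(0,0) = 11.4390


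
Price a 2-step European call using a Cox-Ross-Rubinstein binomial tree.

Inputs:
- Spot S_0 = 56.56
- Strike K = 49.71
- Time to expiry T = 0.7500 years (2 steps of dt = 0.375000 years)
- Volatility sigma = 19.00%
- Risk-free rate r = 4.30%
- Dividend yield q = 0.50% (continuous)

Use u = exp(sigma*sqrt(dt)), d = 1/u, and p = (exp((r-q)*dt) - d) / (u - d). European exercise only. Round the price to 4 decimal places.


Answer: Price = V(0,0) = 9.2513

Derivation:
dt = T/N = 0.375000
u = exp(sigma*sqrt(dt)) = 1.123390; d = 1/u = 0.890163
p = (exp((r-q)*dt) - d) / (u - d) = 0.532482
Discount per step: exp(-r*dt) = 0.984004
Stock lattice S(k, i) with i counting down-moves:
  k=0: S(0,0) = 56.5600
  k=1: S(1,0) = 63.5389; S(1,1) = 50.3476
  k=2: S(2,0) = 71.3790; S(2,1) = 56.5600; S(2,2) = 44.8176
Terminal payoffs V(N, i) = max(S_T - K, 0):
  V(2,0) = 21.668988; V(2,1) = 6.850000; V(2,2) = 0.000000
Backward induction: V(k, i) = exp(-r*dt) * [p * V(k+1, i) + (1-p) * V(k+1, i+1)].
  V(1,0) = exp(-r*dt) * [p*21.668988 + (1-p)*6.850000] = 14.505051
  V(1,1) = exp(-r*dt) * [p*6.850000 + (1-p)*0.000000] = 3.589156
  V(0,0) = exp(-r*dt) * [p*14.505051 + (1-p)*3.589156] = 9.251285


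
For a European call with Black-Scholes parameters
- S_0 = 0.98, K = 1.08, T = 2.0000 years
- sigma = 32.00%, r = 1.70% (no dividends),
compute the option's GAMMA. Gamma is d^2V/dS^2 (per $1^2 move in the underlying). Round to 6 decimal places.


d1 = 0.0867006861; d2 = -0.3658476539
phi(d1) = 0.3974456683; exp(-qT) = 1.0000000000; exp(-rT) = 0.9665715046
Gamma = exp(-qT) * phi(d1) / (S * sigma * sqrt(T)) = 1.0000000000 * 0.3974456683 / (0.9800 * 0.3200 * 1.4142135624) = 0.896162

Answer: Gamma = 0.896162


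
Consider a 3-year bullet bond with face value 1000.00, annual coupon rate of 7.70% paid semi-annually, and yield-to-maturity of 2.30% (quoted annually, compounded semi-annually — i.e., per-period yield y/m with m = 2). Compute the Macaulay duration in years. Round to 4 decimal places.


Coupon per period c = face * coupon_rate / m = 38.500000
Periods per year m = 2; per-period yield y/m = 0.011500
Number of cashflows N = 6
Cashflows (t years, CF_t, discount factor 1/(1+y/m)^(m*t), PV):
  t = 0.5000: CF_t = 38.500000, DF = 0.988631, PV = 38.062284
  t = 1.0000: CF_t = 38.500000, DF = 0.977391, PV = 37.629544
  t = 1.5000: CF_t = 38.500000, DF = 0.966279, PV = 37.201724
  t = 2.0000: CF_t = 38.500000, DF = 0.955293, PV = 36.778768
  t = 2.5000: CF_t = 38.500000, DF = 0.944432, PV = 36.360621
  t = 3.0000: CF_t = 1038.500000, DF = 0.933694, PV = 969.641463
Price P = sum_t PV_t = 1155.674405
Macaulay numerator sum_t t * PV_t:
  t * PV_t at t = 0.5000: 19.031142
  t * PV_t at t = 1.0000: 37.629544
  t * PV_t at t = 1.5000: 55.802586
  t * PV_t at t = 2.0000: 73.557537
  t * PV_t at t = 2.5000: 90.901553
  t * PV_t at t = 3.0000: 2908.924389
Macaulay duration D = (sum_t t * PV_t) / P = 3185.846751 / 1155.674405 = 2.756699

Answer: Macaulay duration = 2.7567 years


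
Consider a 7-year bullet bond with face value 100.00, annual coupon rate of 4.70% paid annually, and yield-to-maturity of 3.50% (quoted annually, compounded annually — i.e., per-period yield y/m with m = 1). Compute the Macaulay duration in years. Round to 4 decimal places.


Coupon per period c = face * coupon_rate / m = 4.700000
Periods per year m = 1; per-period yield y/m = 0.035000
Number of cashflows N = 7
Cashflows (t years, CF_t, discount factor 1/(1+y/m)^(m*t), PV):
  t = 1.0000: CF_t = 4.700000, DF = 0.966184, PV = 4.541063
  t = 2.0000: CF_t = 4.700000, DF = 0.933511, PV = 4.387500
  t = 3.0000: CF_t = 4.700000, DF = 0.901943, PV = 4.239131
  t = 4.0000: CF_t = 4.700000, DF = 0.871442, PV = 4.095778
  t = 5.0000: CF_t = 4.700000, DF = 0.841973, PV = 3.957274
  t = 6.0000: CF_t = 4.700000, DF = 0.813501, PV = 3.823453
  t = 7.0000: CF_t = 104.700000, DF = 0.785991, PV = 82.293254
Price P = sum_t PV_t = 107.337453
Macaulay numerator sum_t t * PV_t:
  t * PV_t at t = 1.0000: 4.541063
  t * PV_t at t = 2.0000: 8.775001
  t * PV_t at t = 3.0000: 12.717392
  t * PV_t at t = 4.0000: 16.383114
  t * PV_t at t = 5.0000: 19.786369
  t * PV_t at t = 6.0000: 22.940718
  t * PV_t at t = 7.0000: 576.052775
Macaulay duration D = (sum_t t * PV_t) / P = 661.196432 / 107.337453 = 6.159979

Answer: Macaulay duration = 6.1600 years


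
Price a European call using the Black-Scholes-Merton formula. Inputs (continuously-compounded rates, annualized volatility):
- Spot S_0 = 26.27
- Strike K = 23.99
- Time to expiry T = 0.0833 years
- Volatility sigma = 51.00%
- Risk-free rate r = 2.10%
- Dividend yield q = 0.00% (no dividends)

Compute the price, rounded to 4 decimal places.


Answer: Price = 2.9152

Derivation:
d1 = (ln(S/K) + (r - q + 0.5*sigma^2) * T) / (sigma * sqrt(T)) = 0.70228664
d2 = d1 - sigma * sqrt(T) = 0.55509177
exp(-rT) = 0.99825223; exp(-qT) = 1.00000000
C = S_0 * exp(-qT) * N(d1) - K * exp(-rT) * N(d2)
N(d1) = 0.75874979; N(d2) = 0.71058406
C = 26.2700 * 1.00000000 * 0.75874979 - 23.9900 * 0.99825223 * 0.71058406 = 2.9152


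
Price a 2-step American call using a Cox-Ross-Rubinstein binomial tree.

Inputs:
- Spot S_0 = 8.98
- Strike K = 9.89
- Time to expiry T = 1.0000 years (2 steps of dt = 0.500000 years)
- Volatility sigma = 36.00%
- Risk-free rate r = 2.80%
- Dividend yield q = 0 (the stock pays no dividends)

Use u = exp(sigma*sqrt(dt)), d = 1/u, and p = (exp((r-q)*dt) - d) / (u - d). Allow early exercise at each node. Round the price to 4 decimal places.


Answer: Price = V(0,0) = 1.0579

Derivation:
dt = T/N = 0.500000
u = exp(sigma*sqrt(dt)) = 1.289892; d = 1/u = 0.775259
p = (exp((r-q)*dt) - d) / (u - d) = 0.464097
Discount per step: exp(-r*dt) = 0.986098
Stock lattice S(k, i) with i counting down-moves:
  k=0: S(0,0) = 8.9800
  k=1: S(1,0) = 11.5832; S(1,1) = 6.9618
  k=2: S(2,0) = 14.9411; S(2,1) = 8.9800; S(2,2) = 5.3972
Terminal payoffs V(N, i) = max(S_T - K, 0):
  V(2,0) = 5.051114; V(2,1) = 0.000000; V(2,2) = 0.000000
Backward induction: V(k, i) = exp(-r*dt) * [p * V(k+1, i) + (1-p) * V(k+1, i+1)]; then take max(V_cont, immediate exercise) for American.
  V(1,0) = exp(-r*dt) * [p*5.051114 + (1-p)*0.000000] = 2.311617; exercise = 1.693230; V(1,0) = max -> 2.311617
  V(1,1) = exp(-r*dt) * [p*0.000000 + (1-p)*0.000000] = 0.000000; exercise = 0.000000; V(1,1) = max -> 0.000000
  V(0,0) = exp(-r*dt) * [p*2.311617 + (1-p)*0.000000] = 1.057900; exercise = 0.000000; V(0,0) = max -> 1.057900


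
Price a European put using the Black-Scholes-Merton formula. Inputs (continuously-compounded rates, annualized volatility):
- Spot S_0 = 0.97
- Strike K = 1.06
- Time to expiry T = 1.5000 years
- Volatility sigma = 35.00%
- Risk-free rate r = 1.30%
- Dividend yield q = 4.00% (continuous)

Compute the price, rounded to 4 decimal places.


d1 = (ln(S/K) + (r - q + 0.5*sigma^2) * T) / (sigma * sqrt(T)) = -0.08713912
d2 = d1 - sigma * sqrt(T) = -0.51579982
exp(-rT) = 0.98068890; exp(-qT) = 0.94176453
P = K * exp(-rT) * N(-d2) - S_0 * exp(-qT) * N(-d1)
N(-d1) = 0.53471953; N(-d2) = 0.69700289
P = 1.0600 * 0.98068890 * 0.69700289 - 0.9700 * 0.94176453 * 0.53471953 = 0.2361

Answer: Price = 0.2361


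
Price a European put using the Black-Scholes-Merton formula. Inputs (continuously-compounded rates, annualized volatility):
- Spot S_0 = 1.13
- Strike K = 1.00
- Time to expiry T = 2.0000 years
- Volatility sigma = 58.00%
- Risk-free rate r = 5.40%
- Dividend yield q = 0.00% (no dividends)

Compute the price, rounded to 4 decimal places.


Answer: Price = 0.2184

Derivation:
d1 = (ln(S/K) + (r - q + 0.5*sigma^2) * T) / (sigma * sqrt(T)) = 0.69079167
d2 = d1 - sigma * sqrt(T) = -0.12945219
exp(-rT) = 0.89762760; exp(-qT) = 1.00000000
P = K * exp(-rT) * N(-d2) - S_0 * exp(-qT) * N(-d1)
N(-d1) = 0.24484823; N(-d2) = 0.55150007
P = 1.0000 * 0.89762760 * 0.55150007 - 1.1300 * 1.00000000 * 0.24484823 = 0.2184


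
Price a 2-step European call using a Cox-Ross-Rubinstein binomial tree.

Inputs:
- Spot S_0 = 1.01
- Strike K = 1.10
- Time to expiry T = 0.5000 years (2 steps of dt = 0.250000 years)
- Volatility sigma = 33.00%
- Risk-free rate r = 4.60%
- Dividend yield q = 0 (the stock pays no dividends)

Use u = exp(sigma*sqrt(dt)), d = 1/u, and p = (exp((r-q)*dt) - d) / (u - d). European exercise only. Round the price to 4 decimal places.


dt = T/N = 0.250000
u = exp(sigma*sqrt(dt)) = 1.179393; d = 1/u = 0.847894
p = (exp((r-q)*dt) - d) / (u - d) = 0.493734
Discount per step: exp(-r*dt) = 0.988566
Stock lattice S(k, i) with i counting down-moves:
  k=0: S(0,0) = 1.0100
  k=1: S(1,0) = 1.1912; S(1,1) = 0.8564
  k=2: S(2,0) = 1.4049; S(2,1) = 1.0100; S(2,2) = 0.7261
Terminal payoffs V(N, i) = max(S_T - K, 0):
  V(2,0) = 0.304878; V(2,1) = 0.000000; V(2,2) = 0.000000
Backward induction: V(k, i) = exp(-r*dt) * [p * V(k+1, i) + (1-p) * V(k+1, i+1)].
  V(1,0) = exp(-r*dt) * [p*0.304878 + (1-p)*0.000000] = 0.148808
  V(1,1) = exp(-r*dt) * [p*0.000000 + (1-p)*0.000000] = 0.000000
  V(0,0) = exp(-r*dt) * [p*0.148808 + (1-p)*0.000000] = 0.072631

Answer: Price = V(0,0) = 0.0726


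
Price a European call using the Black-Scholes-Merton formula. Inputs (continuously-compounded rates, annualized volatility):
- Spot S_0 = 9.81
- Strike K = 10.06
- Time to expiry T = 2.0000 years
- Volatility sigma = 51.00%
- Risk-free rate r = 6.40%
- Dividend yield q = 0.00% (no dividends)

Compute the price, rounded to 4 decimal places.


Answer: Price = 3.1325

Derivation:
d1 = (ln(S/K) + (r - q + 0.5*sigma^2) * T) / (sigma * sqrt(T)) = 0.50320368
d2 = d1 - sigma * sqrt(T) = -0.21804524
exp(-rT) = 0.87985338; exp(-qT) = 1.00000000
C = S_0 * exp(-qT) * N(d1) - K * exp(-rT) * N(d2)
N(d1) = 0.69258946; N(d2) = 0.41369693
C = 9.8100 * 1.00000000 * 0.69258946 - 10.0600 * 0.87985338 * 0.41369693 = 3.1325


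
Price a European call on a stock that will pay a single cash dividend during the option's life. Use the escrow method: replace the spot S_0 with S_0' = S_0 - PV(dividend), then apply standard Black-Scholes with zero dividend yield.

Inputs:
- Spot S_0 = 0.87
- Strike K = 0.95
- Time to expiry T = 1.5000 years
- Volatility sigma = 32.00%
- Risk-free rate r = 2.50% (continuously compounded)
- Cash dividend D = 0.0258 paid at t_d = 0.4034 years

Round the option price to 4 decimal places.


Answer: Price = 0.1042

Derivation:
PV(D) = D * exp(-r * t_d) = 0.0258 * 0.98996568 = 0.02554111
S_0' = S_0 - PV(D) = 0.8700 - 0.02554111 = 0.84445889
d1 = (ln(S_0'/K) + (r + sigma^2/2)*T) / (sigma*sqrt(T)) = -0.00884351
d2 = d1 - sigma*sqrt(T) = -0.40076187
exp(-rT) = 0.96319442
N(d1) = 0.49647200; N(d2) = 0.34429773
C = S_0' * N(d1) - K * exp(-rT) * N(d2) = 0.84445889 * 0.49647200 - 0.9500 * 0.96319442 * 0.34429773 = 0.1042


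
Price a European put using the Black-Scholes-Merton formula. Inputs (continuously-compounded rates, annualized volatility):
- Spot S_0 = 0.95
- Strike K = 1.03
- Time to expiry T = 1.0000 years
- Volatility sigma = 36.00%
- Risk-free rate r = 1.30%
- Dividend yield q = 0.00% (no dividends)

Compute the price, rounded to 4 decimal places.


Answer: Price = 0.1763

Derivation:
d1 = (ln(S/K) + (r - q + 0.5*sigma^2) * T) / (sigma * sqrt(T)) = -0.00847805
d2 = d1 - sigma * sqrt(T) = -0.36847805
exp(-rT) = 0.98708414; exp(-qT) = 1.00000000
P = K * exp(-rT) * N(-d2) - S_0 * exp(-qT) * N(-d1)
N(-d1) = 0.50338221; N(-d2) = 0.64374159
P = 1.0300 * 0.98708414 * 0.64374159 - 0.9500 * 1.00000000 * 0.50338221 = 0.1763


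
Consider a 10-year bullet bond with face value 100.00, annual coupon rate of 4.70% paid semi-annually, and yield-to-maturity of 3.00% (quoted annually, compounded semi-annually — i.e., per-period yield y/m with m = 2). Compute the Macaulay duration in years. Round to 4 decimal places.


Answer: Macaulay duration = 8.2406 years

Derivation:
Coupon per period c = face * coupon_rate / m = 2.350000
Periods per year m = 2; per-period yield y/m = 0.015000
Number of cashflows N = 20
Cashflows (t years, CF_t, discount factor 1/(1+y/m)^(m*t), PV):
  t = 0.5000: CF_t = 2.350000, DF = 0.985222, PV = 2.315271
  t = 1.0000: CF_t = 2.350000, DF = 0.970662, PV = 2.281055
  t = 1.5000: CF_t = 2.350000, DF = 0.956317, PV = 2.247345
  t = 2.0000: CF_t = 2.350000, DF = 0.942184, PV = 2.214133
  t = 2.5000: CF_t = 2.350000, DF = 0.928260, PV = 2.181412
  t = 3.0000: CF_t = 2.350000, DF = 0.914542, PV = 2.149174
  t = 3.5000: CF_t = 2.350000, DF = 0.901027, PV = 2.117413
  t = 4.0000: CF_t = 2.350000, DF = 0.887711, PV = 2.086121
  t = 4.5000: CF_t = 2.350000, DF = 0.874592, PV = 2.055292
  t = 5.0000: CF_t = 2.350000, DF = 0.861667, PV = 2.024918
  t = 5.5000: CF_t = 2.350000, DF = 0.848933, PV = 1.994993
  t = 6.0000: CF_t = 2.350000, DF = 0.836387, PV = 1.965510
  t = 6.5000: CF_t = 2.350000, DF = 0.824027, PV = 1.936463
  t = 7.0000: CF_t = 2.350000, DF = 0.811849, PV = 1.907846
  t = 7.5000: CF_t = 2.350000, DF = 0.799852, PV = 1.879651
  t = 8.0000: CF_t = 2.350000, DF = 0.788031, PV = 1.851873
  t = 8.5000: CF_t = 2.350000, DF = 0.776385, PV = 1.824505
  t = 9.0000: CF_t = 2.350000, DF = 0.764912, PV = 1.797542
  t = 9.5000: CF_t = 2.350000, DF = 0.753607, PV = 1.770978
  t = 10.0000: CF_t = 102.350000, DF = 0.742470, PV = 75.991847
Price P = sum_t PV_t = 114.593343
Macaulay numerator sum_t t * PV_t:
  t * PV_t at t = 0.5000: 1.157635
  t * PV_t at t = 1.0000: 2.281055
  t * PV_t at t = 1.5000: 3.371017
  t * PV_t at t = 2.0000: 4.428266
  t * PV_t at t = 2.5000: 5.453529
  t * PV_t at t = 3.0000: 6.447522
  t * PV_t at t = 3.5000: 7.410945
  t * PV_t at t = 4.0000: 8.344485
  t * PV_t at t = 4.5000: 9.248813
  t * PV_t at t = 5.0000: 10.124590
  t * PV_t at t = 5.5000: 10.972462
  t * PV_t at t = 6.0000: 11.793063
  t * PV_t at t = 6.5000: 12.587013
  t * PV_t at t = 7.0000: 13.354921
  t * PV_t at t = 7.5000: 14.097383
  t * PV_t at t = 8.0000: 14.814984
  t * PV_t at t = 8.5000: 15.508296
  t * PV_t at t = 9.0000: 16.177880
  t * PV_t at t = 9.5000: 16.824287
  t * PV_t at t = 10.0000: 759.918473
Macaulay duration D = (sum_t t * PV_t) / P = 944.316618 / 114.593343 = 8.240589


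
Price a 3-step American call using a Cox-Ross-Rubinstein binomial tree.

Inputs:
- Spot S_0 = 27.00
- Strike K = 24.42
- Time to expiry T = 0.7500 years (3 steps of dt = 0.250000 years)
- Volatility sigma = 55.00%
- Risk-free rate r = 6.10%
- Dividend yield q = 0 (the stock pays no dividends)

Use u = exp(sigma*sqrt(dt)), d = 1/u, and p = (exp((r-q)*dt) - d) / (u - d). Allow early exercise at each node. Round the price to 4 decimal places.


Answer: Price = V(0,0) = 7.0785

Derivation:
dt = T/N = 0.250000
u = exp(sigma*sqrt(dt)) = 1.316531; d = 1/u = 0.759572
p = (exp((r-q)*dt) - d) / (u - d) = 0.459271
Discount per step: exp(-r*dt) = 0.984866
Stock lattice S(k, i) with i counting down-moves:
  k=0: S(0,0) = 27.0000
  k=1: S(1,0) = 35.5463; S(1,1) = 20.5084
  k=2: S(2,0) = 46.7978; S(2,1) = 27.0000; S(2,2) = 15.5776
  k=3: S(3,0) = 61.6108; S(3,1) = 35.5463; S(3,2) = 20.5084; S(3,3) = 11.8323
Terminal payoffs V(N, i) = max(S_T - K, 0):
  V(3,0) = 37.190781; V(3,1) = 11.126328; V(3,2) = 0.000000; V(3,3) = 0.000000
Backward induction: V(k, i) = exp(-r*dt) * [p * V(k+1, i) + (1-p) * V(k+1, i+1)]; then take max(V_cont, immediate exercise) for American.
  V(2,0) = exp(-r*dt) * [p*37.190781 + (1-p)*11.126328] = 22.747411; exercise = 22.377831; V(2,0) = max -> 22.747411
  V(2,1) = exp(-r*dt) * [p*11.126328 + (1-p)*0.000000] = 5.032660; exercise = 2.580000; V(2,1) = max -> 5.032660
  V(2,2) = exp(-r*dt) * [p*0.000000 + (1-p)*0.000000] = 0.000000; exercise = 0.000000; V(2,2) = max -> 0.000000
  V(1,0) = exp(-r*dt) * [p*22.747411 + (1-p)*5.032660] = 12.969230; exercise = 11.126328; V(1,0) = max -> 12.969230
  V(1,1) = exp(-r*dt) * [p*5.032660 + (1-p)*0.000000] = 2.276373; exercise = 0.000000; V(1,1) = max -> 2.276373
  V(0,0) = exp(-r*dt) * [p*12.969230 + (1-p)*2.276373] = 7.078514; exercise = 2.580000; V(0,0) = max -> 7.078514


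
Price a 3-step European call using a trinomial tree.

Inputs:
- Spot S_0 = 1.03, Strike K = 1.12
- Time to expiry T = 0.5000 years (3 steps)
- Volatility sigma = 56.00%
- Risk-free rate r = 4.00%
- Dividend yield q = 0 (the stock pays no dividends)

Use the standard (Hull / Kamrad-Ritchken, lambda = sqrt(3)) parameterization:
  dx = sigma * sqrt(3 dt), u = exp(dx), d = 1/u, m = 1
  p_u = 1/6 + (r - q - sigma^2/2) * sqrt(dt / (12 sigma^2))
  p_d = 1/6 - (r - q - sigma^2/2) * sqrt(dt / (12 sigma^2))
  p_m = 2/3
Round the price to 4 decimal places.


Answer: Price = V(0,0) = 0.1329

Derivation:
dt = T/N = 0.166667; dx = sigma*sqrt(3*dt) = 0.395980
u = exp(dx) = 1.485839; d = 1/u = 0.673020
p_u = 0.142086, p_m = 0.666667, p_d = 0.191247
Discount per step: exp(-r*dt) = 0.993356
Stock lattice S(k, j) with j the centered position index:
  k=0: S(0,+0) = 1.0300
  k=1: S(1,-1) = 0.6932; S(1,+0) = 1.0300; S(1,+1) = 1.5304
  k=2: S(2,-2) = 0.4665; S(2,-1) = 0.6932; S(2,+0) = 1.0300; S(2,+1) = 1.5304; S(2,+2) = 2.2739
  k=3: S(3,-3) = 0.3140; S(3,-2) = 0.4665; S(3,-1) = 0.6932; S(3,+0) = 1.0300; S(3,+1) = 1.5304; S(3,+2) = 2.2739; S(3,+3) = 3.3787
Terminal payoffs V(N, j) = max(S_T - K, 0):
  V(3,-3) = 0.000000; V(3,-2) = 0.000000; V(3,-1) = 0.000000; V(3,+0) = 0.000000; V(3,+1) = 0.410414; V(3,+2) = 1.153950; V(3,+3) = 2.258724
Backward induction: V(k, j) = exp(-r*dt) * [p_u * V(k+1, j+1) + p_m * V(k+1, j) + p_d * V(k+1, j-1)]
  V(2,-2) = exp(-r*dt) * [p_u*0.000000 + p_m*0.000000 + p_d*0.000000] = 0.000000
  V(2,-1) = exp(-r*dt) * [p_u*0.000000 + p_m*0.000000 + p_d*0.000000] = 0.000000
  V(2,+0) = exp(-r*dt) * [p_u*0.410414 + p_m*0.000000 + p_d*0.000000] = 0.057927
  V(2,+1) = exp(-r*dt) * [p_u*1.153950 + p_m*0.410414 + p_d*0.000000] = 0.434663
  V(2,+2) = exp(-r*dt) * [p_u*2.258724 + p_m*1.153950 + p_d*0.410414] = 1.160959
  V(1,-1) = exp(-r*dt) * [p_u*0.057927 + p_m*0.000000 + p_d*0.000000] = 0.008176
  V(1,+0) = exp(-r*dt) * [p_u*0.434663 + p_m*0.057927 + p_d*0.000000] = 0.099711
  V(1,+1) = exp(-r*dt) * [p_u*1.160959 + p_m*0.434663 + p_d*0.057927] = 0.462715
  V(0,+0) = exp(-r*dt) * [p_u*0.462715 + p_m*0.099711 + p_d*0.008176] = 0.132894


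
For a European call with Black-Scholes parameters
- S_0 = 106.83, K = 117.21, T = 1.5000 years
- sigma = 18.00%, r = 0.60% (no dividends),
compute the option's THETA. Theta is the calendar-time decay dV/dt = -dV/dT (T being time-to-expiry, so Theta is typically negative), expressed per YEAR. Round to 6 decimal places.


d1 = -0.2695727501; d2 = -0.4900268270
phi(d1) = 0.3847070025; exp(-qT) = 1.0000000000; exp(-rT) = 0.9910403788
Theta = -S*exp(-qT)*phi(d1)*sigma/(2*sqrt(T)) - r*K*exp(-rT)*N(d2) + q*S*exp(-qT)*N(d1)
N(d1) = 0.3937444833; N(d2) = 0.3120574578; sqrt(T) = 1.2247448714
Term 1 = -106.8300 * 1.0000000000 * 0.3847070025 * 0.1800 / (2 * 1.2247448714) = -3.0200921868
Term 2 = -0.0060 * 117.2100 * 0.9910403788 * 0.3120574578 = -0.2174912715
Term 3 = 0 (no dividend yield, q = 0)
Theta = -3.0200921868 + (-0.2174912715) + (0.0000000000) = -3.237583

Answer: Theta = -3.237583
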